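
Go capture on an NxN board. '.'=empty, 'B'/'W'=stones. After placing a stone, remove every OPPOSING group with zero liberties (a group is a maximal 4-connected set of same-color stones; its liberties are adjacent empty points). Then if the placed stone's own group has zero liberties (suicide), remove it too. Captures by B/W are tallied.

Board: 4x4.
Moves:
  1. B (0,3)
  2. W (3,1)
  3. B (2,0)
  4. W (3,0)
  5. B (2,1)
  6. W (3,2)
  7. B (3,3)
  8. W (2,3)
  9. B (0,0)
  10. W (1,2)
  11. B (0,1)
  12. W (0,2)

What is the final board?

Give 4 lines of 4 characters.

Answer: BBWB
..W.
BB.W
WWW.

Derivation:
Move 1: B@(0,3) -> caps B=0 W=0
Move 2: W@(3,1) -> caps B=0 W=0
Move 3: B@(2,0) -> caps B=0 W=0
Move 4: W@(3,0) -> caps B=0 W=0
Move 5: B@(2,1) -> caps B=0 W=0
Move 6: W@(3,2) -> caps B=0 W=0
Move 7: B@(3,3) -> caps B=0 W=0
Move 8: W@(2,3) -> caps B=0 W=1
Move 9: B@(0,0) -> caps B=0 W=1
Move 10: W@(1,2) -> caps B=0 W=1
Move 11: B@(0,1) -> caps B=0 W=1
Move 12: W@(0,2) -> caps B=0 W=1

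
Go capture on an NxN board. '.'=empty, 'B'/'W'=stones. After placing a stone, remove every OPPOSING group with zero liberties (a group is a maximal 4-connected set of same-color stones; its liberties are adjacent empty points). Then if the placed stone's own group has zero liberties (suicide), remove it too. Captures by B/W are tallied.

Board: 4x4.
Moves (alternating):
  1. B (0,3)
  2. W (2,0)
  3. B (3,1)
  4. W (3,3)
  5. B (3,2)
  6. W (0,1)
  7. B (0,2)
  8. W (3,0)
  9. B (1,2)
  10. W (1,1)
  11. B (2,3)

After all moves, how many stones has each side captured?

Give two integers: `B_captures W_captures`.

Move 1: B@(0,3) -> caps B=0 W=0
Move 2: W@(2,0) -> caps B=0 W=0
Move 3: B@(3,1) -> caps B=0 W=0
Move 4: W@(3,3) -> caps B=0 W=0
Move 5: B@(3,2) -> caps B=0 W=0
Move 6: W@(0,1) -> caps B=0 W=0
Move 7: B@(0,2) -> caps B=0 W=0
Move 8: W@(3,0) -> caps B=0 W=0
Move 9: B@(1,2) -> caps B=0 W=0
Move 10: W@(1,1) -> caps B=0 W=0
Move 11: B@(2,3) -> caps B=1 W=0

Answer: 1 0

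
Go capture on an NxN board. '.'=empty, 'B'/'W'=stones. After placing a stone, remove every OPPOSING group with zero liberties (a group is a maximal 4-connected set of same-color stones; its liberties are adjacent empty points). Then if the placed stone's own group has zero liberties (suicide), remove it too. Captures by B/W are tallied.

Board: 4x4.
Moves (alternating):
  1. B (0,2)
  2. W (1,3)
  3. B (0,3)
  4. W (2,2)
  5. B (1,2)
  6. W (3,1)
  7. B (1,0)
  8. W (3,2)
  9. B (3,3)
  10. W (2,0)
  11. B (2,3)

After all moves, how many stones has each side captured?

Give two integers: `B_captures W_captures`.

Answer: 1 0

Derivation:
Move 1: B@(0,2) -> caps B=0 W=0
Move 2: W@(1,3) -> caps B=0 W=0
Move 3: B@(0,3) -> caps B=0 W=0
Move 4: W@(2,2) -> caps B=0 W=0
Move 5: B@(1,2) -> caps B=0 W=0
Move 6: W@(3,1) -> caps B=0 W=0
Move 7: B@(1,0) -> caps B=0 W=0
Move 8: W@(3,2) -> caps B=0 W=0
Move 9: B@(3,3) -> caps B=0 W=0
Move 10: W@(2,0) -> caps B=0 W=0
Move 11: B@(2,3) -> caps B=1 W=0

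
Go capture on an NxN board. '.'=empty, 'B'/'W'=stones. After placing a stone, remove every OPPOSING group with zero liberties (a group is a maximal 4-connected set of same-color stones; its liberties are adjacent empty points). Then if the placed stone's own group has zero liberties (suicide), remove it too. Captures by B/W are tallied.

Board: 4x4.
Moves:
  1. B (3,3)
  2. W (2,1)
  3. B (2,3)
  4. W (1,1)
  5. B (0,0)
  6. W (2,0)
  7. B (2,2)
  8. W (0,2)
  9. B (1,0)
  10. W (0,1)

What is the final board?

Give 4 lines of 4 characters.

Answer: .WW.
.W..
WWBB
...B

Derivation:
Move 1: B@(3,3) -> caps B=0 W=0
Move 2: W@(2,1) -> caps B=0 W=0
Move 3: B@(2,3) -> caps B=0 W=0
Move 4: W@(1,1) -> caps B=0 W=0
Move 5: B@(0,0) -> caps B=0 W=0
Move 6: W@(2,0) -> caps B=0 W=0
Move 7: B@(2,2) -> caps B=0 W=0
Move 8: W@(0,2) -> caps B=0 W=0
Move 9: B@(1,0) -> caps B=0 W=0
Move 10: W@(0,1) -> caps B=0 W=2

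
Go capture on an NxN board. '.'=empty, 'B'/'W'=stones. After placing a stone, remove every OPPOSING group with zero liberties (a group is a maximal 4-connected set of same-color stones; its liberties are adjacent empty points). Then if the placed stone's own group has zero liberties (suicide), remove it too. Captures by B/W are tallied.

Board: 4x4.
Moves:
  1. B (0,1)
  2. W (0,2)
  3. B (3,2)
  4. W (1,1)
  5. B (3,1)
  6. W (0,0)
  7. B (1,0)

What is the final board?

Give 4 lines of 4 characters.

Move 1: B@(0,1) -> caps B=0 W=0
Move 2: W@(0,2) -> caps B=0 W=0
Move 3: B@(3,2) -> caps B=0 W=0
Move 4: W@(1,1) -> caps B=0 W=0
Move 5: B@(3,1) -> caps B=0 W=0
Move 6: W@(0,0) -> caps B=0 W=1
Move 7: B@(1,0) -> caps B=0 W=1

Answer: W.W.
BW..
....
.BB.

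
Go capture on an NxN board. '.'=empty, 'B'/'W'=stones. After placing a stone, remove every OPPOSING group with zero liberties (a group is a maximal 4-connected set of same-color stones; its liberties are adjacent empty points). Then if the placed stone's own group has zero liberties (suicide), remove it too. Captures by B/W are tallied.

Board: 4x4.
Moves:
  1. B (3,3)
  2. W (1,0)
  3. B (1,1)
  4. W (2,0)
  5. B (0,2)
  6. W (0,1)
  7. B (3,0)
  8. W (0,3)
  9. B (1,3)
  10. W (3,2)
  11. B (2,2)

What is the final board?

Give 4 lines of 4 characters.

Move 1: B@(3,3) -> caps B=0 W=0
Move 2: W@(1,0) -> caps B=0 W=0
Move 3: B@(1,1) -> caps B=0 W=0
Move 4: W@(2,0) -> caps B=0 W=0
Move 5: B@(0,2) -> caps B=0 W=0
Move 6: W@(0,1) -> caps B=0 W=0
Move 7: B@(3,0) -> caps B=0 W=0
Move 8: W@(0,3) -> caps B=0 W=0
Move 9: B@(1,3) -> caps B=1 W=0
Move 10: W@(3,2) -> caps B=1 W=0
Move 11: B@(2,2) -> caps B=1 W=0

Answer: .WB.
WB.B
W.B.
B.WB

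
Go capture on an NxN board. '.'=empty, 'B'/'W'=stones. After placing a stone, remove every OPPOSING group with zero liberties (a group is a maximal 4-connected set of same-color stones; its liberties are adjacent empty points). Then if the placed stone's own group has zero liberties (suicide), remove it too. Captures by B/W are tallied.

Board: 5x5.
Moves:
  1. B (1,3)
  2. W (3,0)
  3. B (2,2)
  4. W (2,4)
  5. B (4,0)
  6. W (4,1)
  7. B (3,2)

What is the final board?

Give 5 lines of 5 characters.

Answer: .....
...B.
..B.W
W.B..
.W...

Derivation:
Move 1: B@(1,3) -> caps B=0 W=0
Move 2: W@(3,0) -> caps B=0 W=0
Move 3: B@(2,2) -> caps B=0 W=0
Move 4: W@(2,4) -> caps B=0 W=0
Move 5: B@(4,0) -> caps B=0 W=0
Move 6: W@(4,1) -> caps B=0 W=1
Move 7: B@(3,2) -> caps B=0 W=1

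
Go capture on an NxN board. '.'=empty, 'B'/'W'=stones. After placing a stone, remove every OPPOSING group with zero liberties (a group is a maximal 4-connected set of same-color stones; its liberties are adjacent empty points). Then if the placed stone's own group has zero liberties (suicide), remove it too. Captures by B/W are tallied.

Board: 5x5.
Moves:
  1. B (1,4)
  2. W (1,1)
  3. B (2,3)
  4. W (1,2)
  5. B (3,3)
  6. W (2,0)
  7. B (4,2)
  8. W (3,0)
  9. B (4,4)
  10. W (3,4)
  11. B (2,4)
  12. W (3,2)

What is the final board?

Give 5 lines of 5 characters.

Move 1: B@(1,4) -> caps B=0 W=0
Move 2: W@(1,1) -> caps B=0 W=0
Move 3: B@(2,3) -> caps B=0 W=0
Move 4: W@(1,2) -> caps B=0 W=0
Move 5: B@(3,3) -> caps B=0 W=0
Move 6: W@(2,0) -> caps B=0 W=0
Move 7: B@(4,2) -> caps B=0 W=0
Move 8: W@(3,0) -> caps B=0 W=0
Move 9: B@(4,4) -> caps B=0 W=0
Move 10: W@(3,4) -> caps B=0 W=0
Move 11: B@(2,4) -> caps B=1 W=0
Move 12: W@(3,2) -> caps B=1 W=0

Answer: .....
.WW.B
W..BB
W.WB.
..B.B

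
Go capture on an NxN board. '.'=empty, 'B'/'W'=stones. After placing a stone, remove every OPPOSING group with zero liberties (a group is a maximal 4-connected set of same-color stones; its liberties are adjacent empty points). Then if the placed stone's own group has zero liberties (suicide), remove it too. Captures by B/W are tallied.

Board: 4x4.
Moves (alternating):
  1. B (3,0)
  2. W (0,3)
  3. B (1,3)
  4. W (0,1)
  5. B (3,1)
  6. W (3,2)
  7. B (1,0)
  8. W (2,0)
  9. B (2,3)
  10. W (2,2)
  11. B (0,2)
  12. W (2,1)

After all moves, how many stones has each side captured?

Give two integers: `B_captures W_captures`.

Move 1: B@(3,0) -> caps B=0 W=0
Move 2: W@(0,3) -> caps B=0 W=0
Move 3: B@(1,3) -> caps B=0 W=0
Move 4: W@(0,1) -> caps B=0 W=0
Move 5: B@(3,1) -> caps B=0 W=0
Move 6: W@(3,2) -> caps B=0 W=0
Move 7: B@(1,0) -> caps B=0 W=0
Move 8: W@(2,0) -> caps B=0 W=0
Move 9: B@(2,3) -> caps B=0 W=0
Move 10: W@(2,2) -> caps B=0 W=0
Move 11: B@(0,2) -> caps B=1 W=0
Move 12: W@(2,1) -> caps B=1 W=2

Answer: 1 2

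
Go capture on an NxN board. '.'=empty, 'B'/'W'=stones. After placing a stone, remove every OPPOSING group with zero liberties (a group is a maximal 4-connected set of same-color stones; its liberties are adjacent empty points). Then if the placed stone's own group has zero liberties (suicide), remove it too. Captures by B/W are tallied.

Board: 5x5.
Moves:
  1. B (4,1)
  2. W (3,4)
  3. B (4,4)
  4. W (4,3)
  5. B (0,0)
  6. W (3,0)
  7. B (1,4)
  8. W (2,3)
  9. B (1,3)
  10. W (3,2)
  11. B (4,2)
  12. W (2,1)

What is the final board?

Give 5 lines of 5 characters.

Move 1: B@(4,1) -> caps B=0 W=0
Move 2: W@(3,4) -> caps B=0 W=0
Move 3: B@(4,4) -> caps B=0 W=0
Move 4: W@(4,3) -> caps B=0 W=1
Move 5: B@(0,0) -> caps B=0 W=1
Move 6: W@(3,0) -> caps B=0 W=1
Move 7: B@(1,4) -> caps B=0 W=1
Move 8: W@(2,3) -> caps B=0 W=1
Move 9: B@(1,3) -> caps B=0 W=1
Move 10: W@(3,2) -> caps B=0 W=1
Move 11: B@(4,2) -> caps B=0 W=1
Move 12: W@(2,1) -> caps B=0 W=1

Answer: B....
...BB
.W.W.
W.W.W
.BBW.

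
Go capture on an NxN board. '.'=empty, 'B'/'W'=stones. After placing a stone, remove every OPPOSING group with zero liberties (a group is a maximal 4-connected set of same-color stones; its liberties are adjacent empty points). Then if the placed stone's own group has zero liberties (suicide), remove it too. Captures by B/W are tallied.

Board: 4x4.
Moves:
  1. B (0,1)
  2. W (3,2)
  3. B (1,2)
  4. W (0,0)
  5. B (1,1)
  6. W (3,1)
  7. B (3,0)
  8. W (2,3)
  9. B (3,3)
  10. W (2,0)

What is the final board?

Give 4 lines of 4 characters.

Move 1: B@(0,1) -> caps B=0 W=0
Move 2: W@(3,2) -> caps B=0 W=0
Move 3: B@(1,2) -> caps B=0 W=0
Move 4: W@(0,0) -> caps B=0 W=0
Move 5: B@(1,1) -> caps B=0 W=0
Move 6: W@(3,1) -> caps B=0 W=0
Move 7: B@(3,0) -> caps B=0 W=0
Move 8: W@(2,3) -> caps B=0 W=0
Move 9: B@(3,3) -> caps B=0 W=0
Move 10: W@(2,0) -> caps B=0 W=1

Answer: WB..
.BB.
W..W
.WW.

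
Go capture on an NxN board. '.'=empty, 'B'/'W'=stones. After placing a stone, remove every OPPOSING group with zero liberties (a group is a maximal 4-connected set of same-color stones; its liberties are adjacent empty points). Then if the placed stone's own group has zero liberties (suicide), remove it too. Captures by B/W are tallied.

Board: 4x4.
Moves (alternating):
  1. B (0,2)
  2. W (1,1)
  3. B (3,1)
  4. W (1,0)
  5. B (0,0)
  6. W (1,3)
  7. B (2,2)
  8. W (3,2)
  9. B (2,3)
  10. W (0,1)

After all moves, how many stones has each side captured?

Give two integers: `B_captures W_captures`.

Move 1: B@(0,2) -> caps B=0 W=0
Move 2: W@(1,1) -> caps B=0 W=0
Move 3: B@(3,1) -> caps B=0 W=0
Move 4: W@(1,0) -> caps B=0 W=0
Move 5: B@(0,0) -> caps B=0 W=0
Move 6: W@(1,3) -> caps B=0 W=0
Move 7: B@(2,2) -> caps B=0 W=0
Move 8: W@(3,2) -> caps B=0 W=0
Move 9: B@(2,3) -> caps B=0 W=0
Move 10: W@(0,1) -> caps B=0 W=1

Answer: 0 1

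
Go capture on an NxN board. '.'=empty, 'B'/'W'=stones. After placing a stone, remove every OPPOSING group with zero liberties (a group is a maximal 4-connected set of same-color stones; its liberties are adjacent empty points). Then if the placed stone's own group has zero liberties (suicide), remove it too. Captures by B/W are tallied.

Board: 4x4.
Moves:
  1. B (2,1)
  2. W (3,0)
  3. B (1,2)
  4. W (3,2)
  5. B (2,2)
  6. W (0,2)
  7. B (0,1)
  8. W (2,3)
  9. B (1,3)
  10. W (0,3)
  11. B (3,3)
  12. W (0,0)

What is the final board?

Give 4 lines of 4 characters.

Move 1: B@(2,1) -> caps B=0 W=0
Move 2: W@(3,0) -> caps B=0 W=0
Move 3: B@(1,2) -> caps B=0 W=0
Move 4: W@(3,2) -> caps B=0 W=0
Move 5: B@(2,2) -> caps B=0 W=0
Move 6: W@(0,2) -> caps B=0 W=0
Move 7: B@(0,1) -> caps B=0 W=0
Move 8: W@(2,3) -> caps B=0 W=0
Move 9: B@(1,3) -> caps B=0 W=0
Move 10: W@(0,3) -> caps B=0 W=0
Move 11: B@(3,3) -> caps B=1 W=0
Move 12: W@(0,0) -> caps B=1 W=0

Answer: WB..
..BB
.BB.
W.WB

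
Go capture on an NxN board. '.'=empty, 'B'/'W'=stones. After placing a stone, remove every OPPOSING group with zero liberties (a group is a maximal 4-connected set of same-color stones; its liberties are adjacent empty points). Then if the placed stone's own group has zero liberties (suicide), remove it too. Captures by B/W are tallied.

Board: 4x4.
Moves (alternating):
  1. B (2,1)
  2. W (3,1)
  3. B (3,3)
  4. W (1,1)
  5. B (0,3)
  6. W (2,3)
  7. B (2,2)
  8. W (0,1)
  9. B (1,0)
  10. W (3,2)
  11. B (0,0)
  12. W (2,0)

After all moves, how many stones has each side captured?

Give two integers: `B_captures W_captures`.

Move 1: B@(2,1) -> caps B=0 W=0
Move 2: W@(3,1) -> caps B=0 W=0
Move 3: B@(3,3) -> caps B=0 W=0
Move 4: W@(1,1) -> caps B=0 W=0
Move 5: B@(0,3) -> caps B=0 W=0
Move 6: W@(2,3) -> caps B=0 W=0
Move 7: B@(2,2) -> caps B=0 W=0
Move 8: W@(0,1) -> caps B=0 W=0
Move 9: B@(1,0) -> caps B=0 W=0
Move 10: W@(3,2) -> caps B=0 W=1
Move 11: B@(0,0) -> caps B=0 W=1
Move 12: W@(2,0) -> caps B=0 W=3

Answer: 0 3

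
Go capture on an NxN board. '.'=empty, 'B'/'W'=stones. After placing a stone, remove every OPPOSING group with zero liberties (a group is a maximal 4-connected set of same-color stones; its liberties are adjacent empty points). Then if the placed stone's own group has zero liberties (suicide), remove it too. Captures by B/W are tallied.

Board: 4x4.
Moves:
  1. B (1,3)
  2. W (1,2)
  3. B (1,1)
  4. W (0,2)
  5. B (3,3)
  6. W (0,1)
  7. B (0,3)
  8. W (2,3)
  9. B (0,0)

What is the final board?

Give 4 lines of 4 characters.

Move 1: B@(1,3) -> caps B=0 W=0
Move 2: W@(1,2) -> caps B=0 W=0
Move 3: B@(1,1) -> caps B=0 W=0
Move 4: W@(0,2) -> caps B=0 W=0
Move 5: B@(3,3) -> caps B=0 W=0
Move 6: W@(0,1) -> caps B=0 W=0
Move 7: B@(0,3) -> caps B=0 W=0
Move 8: W@(2,3) -> caps B=0 W=2
Move 9: B@(0,0) -> caps B=0 W=2

Answer: BWW.
.BW.
...W
...B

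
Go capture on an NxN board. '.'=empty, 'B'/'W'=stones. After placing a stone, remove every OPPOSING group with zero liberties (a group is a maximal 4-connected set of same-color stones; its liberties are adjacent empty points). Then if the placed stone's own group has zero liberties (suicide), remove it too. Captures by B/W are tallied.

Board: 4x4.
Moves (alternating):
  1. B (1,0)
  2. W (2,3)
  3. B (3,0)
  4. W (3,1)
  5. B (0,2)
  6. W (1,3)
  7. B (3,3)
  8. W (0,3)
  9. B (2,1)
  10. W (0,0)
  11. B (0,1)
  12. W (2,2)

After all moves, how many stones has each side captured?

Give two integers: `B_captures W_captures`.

Answer: 1 0

Derivation:
Move 1: B@(1,0) -> caps B=0 W=0
Move 2: W@(2,3) -> caps B=0 W=0
Move 3: B@(3,0) -> caps B=0 W=0
Move 4: W@(3,1) -> caps B=0 W=0
Move 5: B@(0,2) -> caps B=0 W=0
Move 6: W@(1,3) -> caps B=0 W=0
Move 7: B@(3,3) -> caps B=0 W=0
Move 8: W@(0,3) -> caps B=0 W=0
Move 9: B@(2,1) -> caps B=0 W=0
Move 10: W@(0,0) -> caps B=0 W=0
Move 11: B@(0,1) -> caps B=1 W=0
Move 12: W@(2,2) -> caps B=1 W=0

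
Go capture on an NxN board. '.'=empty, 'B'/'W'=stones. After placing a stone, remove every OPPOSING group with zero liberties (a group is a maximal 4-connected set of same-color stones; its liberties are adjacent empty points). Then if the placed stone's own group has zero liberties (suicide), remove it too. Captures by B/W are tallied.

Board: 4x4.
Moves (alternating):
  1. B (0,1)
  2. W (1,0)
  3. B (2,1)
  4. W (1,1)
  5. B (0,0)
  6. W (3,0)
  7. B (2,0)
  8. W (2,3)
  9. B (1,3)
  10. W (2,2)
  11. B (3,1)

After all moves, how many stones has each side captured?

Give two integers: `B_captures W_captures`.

Move 1: B@(0,1) -> caps B=0 W=0
Move 2: W@(1,0) -> caps B=0 W=0
Move 3: B@(2,1) -> caps B=0 W=0
Move 4: W@(1,1) -> caps B=0 W=0
Move 5: B@(0,0) -> caps B=0 W=0
Move 6: W@(3,0) -> caps B=0 W=0
Move 7: B@(2,0) -> caps B=0 W=0
Move 8: W@(2,3) -> caps B=0 W=0
Move 9: B@(1,3) -> caps B=0 W=0
Move 10: W@(2,2) -> caps B=0 W=0
Move 11: B@(3,1) -> caps B=1 W=0

Answer: 1 0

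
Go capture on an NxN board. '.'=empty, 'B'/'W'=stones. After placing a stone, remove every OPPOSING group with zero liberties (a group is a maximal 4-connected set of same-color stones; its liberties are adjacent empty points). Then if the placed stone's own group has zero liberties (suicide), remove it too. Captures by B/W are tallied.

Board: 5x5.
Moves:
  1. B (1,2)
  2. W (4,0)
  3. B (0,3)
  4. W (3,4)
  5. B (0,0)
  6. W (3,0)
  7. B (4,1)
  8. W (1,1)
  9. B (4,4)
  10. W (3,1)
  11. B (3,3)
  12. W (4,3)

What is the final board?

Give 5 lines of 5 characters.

Move 1: B@(1,2) -> caps B=0 W=0
Move 2: W@(4,0) -> caps B=0 W=0
Move 3: B@(0,3) -> caps B=0 W=0
Move 4: W@(3,4) -> caps B=0 W=0
Move 5: B@(0,0) -> caps B=0 W=0
Move 6: W@(3,0) -> caps B=0 W=0
Move 7: B@(4,1) -> caps B=0 W=0
Move 8: W@(1,1) -> caps B=0 W=0
Move 9: B@(4,4) -> caps B=0 W=0
Move 10: W@(3,1) -> caps B=0 W=0
Move 11: B@(3,3) -> caps B=0 W=0
Move 12: W@(4,3) -> caps B=0 W=1

Answer: B..B.
.WB..
.....
WW.BW
WB.W.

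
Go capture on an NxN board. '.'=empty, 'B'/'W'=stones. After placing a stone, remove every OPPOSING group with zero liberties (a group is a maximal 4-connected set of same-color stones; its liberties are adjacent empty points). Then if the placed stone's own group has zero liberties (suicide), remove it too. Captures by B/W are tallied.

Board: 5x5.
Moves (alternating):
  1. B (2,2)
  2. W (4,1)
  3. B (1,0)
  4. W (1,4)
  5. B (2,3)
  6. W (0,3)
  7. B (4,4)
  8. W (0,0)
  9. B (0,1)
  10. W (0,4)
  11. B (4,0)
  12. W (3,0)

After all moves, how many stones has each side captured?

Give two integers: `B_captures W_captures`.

Answer: 1 1

Derivation:
Move 1: B@(2,2) -> caps B=0 W=0
Move 2: W@(4,1) -> caps B=0 W=0
Move 3: B@(1,0) -> caps B=0 W=0
Move 4: W@(1,4) -> caps B=0 W=0
Move 5: B@(2,3) -> caps B=0 W=0
Move 6: W@(0,3) -> caps B=0 W=0
Move 7: B@(4,4) -> caps B=0 W=0
Move 8: W@(0,0) -> caps B=0 W=0
Move 9: B@(0,1) -> caps B=1 W=0
Move 10: W@(0,4) -> caps B=1 W=0
Move 11: B@(4,0) -> caps B=1 W=0
Move 12: W@(3,0) -> caps B=1 W=1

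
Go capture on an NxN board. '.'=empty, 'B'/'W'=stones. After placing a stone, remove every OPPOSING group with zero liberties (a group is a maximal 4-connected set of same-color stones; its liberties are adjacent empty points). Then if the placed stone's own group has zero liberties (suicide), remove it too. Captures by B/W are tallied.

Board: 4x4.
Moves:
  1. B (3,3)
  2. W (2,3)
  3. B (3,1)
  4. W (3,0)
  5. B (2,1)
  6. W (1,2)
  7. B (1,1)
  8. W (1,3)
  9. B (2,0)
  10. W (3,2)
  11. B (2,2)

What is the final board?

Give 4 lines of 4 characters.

Answer: ....
.BWW
BBBW
.BW.

Derivation:
Move 1: B@(3,3) -> caps B=0 W=0
Move 2: W@(2,3) -> caps B=0 W=0
Move 3: B@(3,1) -> caps B=0 W=0
Move 4: W@(3,0) -> caps B=0 W=0
Move 5: B@(2,1) -> caps B=0 W=0
Move 6: W@(1,2) -> caps B=0 W=0
Move 7: B@(1,1) -> caps B=0 W=0
Move 8: W@(1,3) -> caps B=0 W=0
Move 9: B@(2,0) -> caps B=1 W=0
Move 10: W@(3,2) -> caps B=1 W=1
Move 11: B@(2,2) -> caps B=1 W=1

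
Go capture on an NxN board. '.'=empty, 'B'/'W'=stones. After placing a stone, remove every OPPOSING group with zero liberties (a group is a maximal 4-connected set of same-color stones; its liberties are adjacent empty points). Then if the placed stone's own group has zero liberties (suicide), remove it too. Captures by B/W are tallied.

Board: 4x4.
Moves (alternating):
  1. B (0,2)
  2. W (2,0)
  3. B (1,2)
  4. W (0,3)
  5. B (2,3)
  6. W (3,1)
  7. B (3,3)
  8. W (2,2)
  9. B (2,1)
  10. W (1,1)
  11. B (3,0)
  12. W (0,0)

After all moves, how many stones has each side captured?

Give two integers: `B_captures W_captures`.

Move 1: B@(0,2) -> caps B=0 W=0
Move 2: W@(2,0) -> caps B=0 W=0
Move 3: B@(1,2) -> caps B=0 W=0
Move 4: W@(0,3) -> caps B=0 W=0
Move 5: B@(2,3) -> caps B=0 W=0
Move 6: W@(3,1) -> caps B=0 W=0
Move 7: B@(3,3) -> caps B=0 W=0
Move 8: W@(2,2) -> caps B=0 W=0
Move 9: B@(2,1) -> caps B=0 W=0
Move 10: W@(1,1) -> caps B=0 W=1
Move 11: B@(3,0) -> caps B=0 W=1
Move 12: W@(0,0) -> caps B=0 W=1

Answer: 0 1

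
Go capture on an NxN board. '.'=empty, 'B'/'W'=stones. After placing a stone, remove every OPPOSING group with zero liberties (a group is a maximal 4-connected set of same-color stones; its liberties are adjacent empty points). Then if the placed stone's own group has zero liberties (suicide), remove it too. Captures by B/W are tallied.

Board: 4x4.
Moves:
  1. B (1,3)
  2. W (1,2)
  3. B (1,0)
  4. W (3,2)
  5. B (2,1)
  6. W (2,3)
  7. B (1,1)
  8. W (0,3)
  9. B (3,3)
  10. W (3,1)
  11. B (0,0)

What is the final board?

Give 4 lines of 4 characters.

Move 1: B@(1,3) -> caps B=0 W=0
Move 2: W@(1,2) -> caps B=0 W=0
Move 3: B@(1,0) -> caps B=0 W=0
Move 4: W@(3,2) -> caps B=0 W=0
Move 5: B@(2,1) -> caps B=0 W=0
Move 6: W@(2,3) -> caps B=0 W=0
Move 7: B@(1,1) -> caps B=0 W=0
Move 8: W@(0,3) -> caps B=0 W=1
Move 9: B@(3,3) -> caps B=0 W=1
Move 10: W@(3,1) -> caps B=0 W=1
Move 11: B@(0,0) -> caps B=0 W=1

Answer: B..W
BBW.
.B.W
.WW.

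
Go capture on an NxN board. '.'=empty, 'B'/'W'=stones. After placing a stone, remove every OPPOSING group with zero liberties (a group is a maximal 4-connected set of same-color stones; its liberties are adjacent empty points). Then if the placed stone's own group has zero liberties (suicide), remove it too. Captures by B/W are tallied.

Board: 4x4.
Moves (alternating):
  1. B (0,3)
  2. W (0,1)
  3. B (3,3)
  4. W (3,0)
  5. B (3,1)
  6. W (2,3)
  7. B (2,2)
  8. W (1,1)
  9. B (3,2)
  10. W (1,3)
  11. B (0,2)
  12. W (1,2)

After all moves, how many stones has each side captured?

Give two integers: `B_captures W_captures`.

Answer: 0 2

Derivation:
Move 1: B@(0,3) -> caps B=0 W=0
Move 2: W@(0,1) -> caps B=0 W=0
Move 3: B@(3,3) -> caps B=0 W=0
Move 4: W@(3,0) -> caps B=0 W=0
Move 5: B@(3,1) -> caps B=0 W=0
Move 6: W@(2,3) -> caps B=0 W=0
Move 7: B@(2,2) -> caps B=0 W=0
Move 8: W@(1,1) -> caps B=0 W=0
Move 9: B@(3,2) -> caps B=0 W=0
Move 10: W@(1,3) -> caps B=0 W=0
Move 11: B@(0,2) -> caps B=0 W=0
Move 12: W@(1,2) -> caps B=0 W=2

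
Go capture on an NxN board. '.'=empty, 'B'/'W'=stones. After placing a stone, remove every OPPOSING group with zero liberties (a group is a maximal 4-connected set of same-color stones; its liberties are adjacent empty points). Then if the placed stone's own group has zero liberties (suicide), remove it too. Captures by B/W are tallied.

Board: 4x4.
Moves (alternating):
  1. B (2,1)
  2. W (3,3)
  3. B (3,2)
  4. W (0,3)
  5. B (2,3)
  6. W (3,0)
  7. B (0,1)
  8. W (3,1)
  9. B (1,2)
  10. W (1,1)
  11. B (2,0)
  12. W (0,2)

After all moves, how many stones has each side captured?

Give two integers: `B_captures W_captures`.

Move 1: B@(2,1) -> caps B=0 W=0
Move 2: W@(3,3) -> caps B=0 W=0
Move 3: B@(3,2) -> caps B=0 W=0
Move 4: W@(0,3) -> caps B=0 W=0
Move 5: B@(2,3) -> caps B=1 W=0
Move 6: W@(3,0) -> caps B=1 W=0
Move 7: B@(0,1) -> caps B=1 W=0
Move 8: W@(3,1) -> caps B=1 W=0
Move 9: B@(1,2) -> caps B=1 W=0
Move 10: W@(1,1) -> caps B=1 W=0
Move 11: B@(2,0) -> caps B=3 W=0
Move 12: W@(0,2) -> caps B=3 W=0

Answer: 3 0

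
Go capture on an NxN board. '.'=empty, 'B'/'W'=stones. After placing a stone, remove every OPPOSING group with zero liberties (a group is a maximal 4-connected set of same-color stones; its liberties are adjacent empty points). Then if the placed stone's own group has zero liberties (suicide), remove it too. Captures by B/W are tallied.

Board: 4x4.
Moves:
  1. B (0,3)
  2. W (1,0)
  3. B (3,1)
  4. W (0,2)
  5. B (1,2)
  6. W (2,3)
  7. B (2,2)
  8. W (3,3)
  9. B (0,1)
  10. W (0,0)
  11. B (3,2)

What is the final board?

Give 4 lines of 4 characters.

Move 1: B@(0,3) -> caps B=0 W=0
Move 2: W@(1,0) -> caps B=0 W=0
Move 3: B@(3,1) -> caps B=0 W=0
Move 4: W@(0,2) -> caps B=0 W=0
Move 5: B@(1,2) -> caps B=0 W=0
Move 6: W@(2,3) -> caps B=0 W=0
Move 7: B@(2,2) -> caps B=0 W=0
Move 8: W@(3,3) -> caps B=0 W=0
Move 9: B@(0,1) -> caps B=1 W=0
Move 10: W@(0,0) -> caps B=1 W=0
Move 11: B@(3,2) -> caps B=1 W=0

Answer: WB.B
W.B.
..BW
.BBW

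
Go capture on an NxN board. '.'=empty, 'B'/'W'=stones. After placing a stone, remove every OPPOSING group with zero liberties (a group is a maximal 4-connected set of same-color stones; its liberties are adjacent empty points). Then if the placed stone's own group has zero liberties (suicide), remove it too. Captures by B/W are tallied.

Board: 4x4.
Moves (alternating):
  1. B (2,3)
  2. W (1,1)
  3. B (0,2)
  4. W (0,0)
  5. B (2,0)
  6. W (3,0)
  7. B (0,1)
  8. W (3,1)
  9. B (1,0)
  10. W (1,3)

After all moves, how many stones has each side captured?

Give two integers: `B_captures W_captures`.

Answer: 1 0

Derivation:
Move 1: B@(2,3) -> caps B=0 W=0
Move 2: W@(1,1) -> caps B=0 W=0
Move 3: B@(0,2) -> caps B=0 W=0
Move 4: W@(0,0) -> caps B=0 W=0
Move 5: B@(2,0) -> caps B=0 W=0
Move 6: W@(3,0) -> caps B=0 W=0
Move 7: B@(0,1) -> caps B=0 W=0
Move 8: W@(3,1) -> caps B=0 W=0
Move 9: B@(1,0) -> caps B=1 W=0
Move 10: W@(1,3) -> caps B=1 W=0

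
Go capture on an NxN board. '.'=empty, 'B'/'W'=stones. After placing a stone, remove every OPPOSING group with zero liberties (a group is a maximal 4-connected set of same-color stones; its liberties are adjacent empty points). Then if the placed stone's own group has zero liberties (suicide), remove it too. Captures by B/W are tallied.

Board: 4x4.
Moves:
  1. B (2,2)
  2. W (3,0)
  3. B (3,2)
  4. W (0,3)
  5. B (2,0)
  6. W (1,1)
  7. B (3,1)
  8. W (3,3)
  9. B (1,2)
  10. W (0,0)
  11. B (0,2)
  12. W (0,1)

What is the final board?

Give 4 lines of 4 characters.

Move 1: B@(2,2) -> caps B=0 W=0
Move 2: W@(3,0) -> caps B=0 W=0
Move 3: B@(3,2) -> caps B=0 W=0
Move 4: W@(0,3) -> caps B=0 W=0
Move 5: B@(2,0) -> caps B=0 W=0
Move 6: W@(1,1) -> caps B=0 W=0
Move 7: B@(3,1) -> caps B=1 W=0
Move 8: W@(3,3) -> caps B=1 W=0
Move 9: B@(1,2) -> caps B=1 W=0
Move 10: W@(0,0) -> caps B=1 W=0
Move 11: B@(0,2) -> caps B=1 W=0
Move 12: W@(0,1) -> caps B=1 W=0

Answer: WWBW
.WB.
B.B.
.BBW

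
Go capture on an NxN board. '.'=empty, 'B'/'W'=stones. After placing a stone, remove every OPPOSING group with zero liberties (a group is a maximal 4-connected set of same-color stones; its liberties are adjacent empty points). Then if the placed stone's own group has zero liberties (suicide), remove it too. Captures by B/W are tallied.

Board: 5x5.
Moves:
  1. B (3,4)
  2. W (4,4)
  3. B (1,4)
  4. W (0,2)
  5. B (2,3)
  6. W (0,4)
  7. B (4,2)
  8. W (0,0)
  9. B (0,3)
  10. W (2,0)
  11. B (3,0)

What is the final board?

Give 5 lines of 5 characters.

Answer: W.WB.
....B
W..B.
B...B
..B.W

Derivation:
Move 1: B@(3,4) -> caps B=0 W=0
Move 2: W@(4,4) -> caps B=0 W=0
Move 3: B@(1,4) -> caps B=0 W=0
Move 4: W@(0,2) -> caps B=0 W=0
Move 5: B@(2,3) -> caps B=0 W=0
Move 6: W@(0,4) -> caps B=0 W=0
Move 7: B@(4,2) -> caps B=0 W=0
Move 8: W@(0,0) -> caps B=0 W=0
Move 9: B@(0,3) -> caps B=1 W=0
Move 10: W@(2,0) -> caps B=1 W=0
Move 11: B@(3,0) -> caps B=1 W=0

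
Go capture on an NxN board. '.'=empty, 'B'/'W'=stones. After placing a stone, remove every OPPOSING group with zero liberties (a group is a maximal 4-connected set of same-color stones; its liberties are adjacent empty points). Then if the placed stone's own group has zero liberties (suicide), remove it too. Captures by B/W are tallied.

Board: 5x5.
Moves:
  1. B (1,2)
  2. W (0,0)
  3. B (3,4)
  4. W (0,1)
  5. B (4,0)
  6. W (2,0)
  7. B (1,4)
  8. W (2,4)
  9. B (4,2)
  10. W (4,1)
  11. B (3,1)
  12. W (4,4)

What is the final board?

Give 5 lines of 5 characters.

Answer: WW...
..B.B
W...W
.B..B
B.B.W

Derivation:
Move 1: B@(1,2) -> caps B=0 W=0
Move 2: W@(0,0) -> caps B=0 W=0
Move 3: B@(3,4) -> caps B=0 W=0
Move 4: W@(0,1) -> caps B=0 W=0
Move 5: B@(4,0) -> caps B=0 W=0
Move 6: W@(2,0) -> caps B=0 W=0
Move 7: B@(1,4) -> caps B=0 W=0
Move 8: W@(2,4) -> caps B=0 W=0
Move 9: B@(4,2) -> caps B=0 W=0
Move 10: W@(4,1) -> caps B=0 W=0
Move 11: B@(3,1) -> caps B=1 W=0
Move 12: W@(4,4) -> caps B=1 W=0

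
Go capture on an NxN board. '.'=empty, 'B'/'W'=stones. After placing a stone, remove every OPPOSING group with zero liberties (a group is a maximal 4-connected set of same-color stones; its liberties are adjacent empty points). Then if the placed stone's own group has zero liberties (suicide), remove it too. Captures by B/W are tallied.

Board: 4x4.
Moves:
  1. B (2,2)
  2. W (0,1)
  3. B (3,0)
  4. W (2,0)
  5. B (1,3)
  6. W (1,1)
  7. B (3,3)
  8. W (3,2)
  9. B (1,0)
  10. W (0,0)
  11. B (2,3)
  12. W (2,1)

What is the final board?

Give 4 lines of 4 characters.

Move 1: B@(2,2) -> caps B=0 W=0
Move 2: W@(0,1) -> caps B=0 W=0
Move 3: B@(3,0) -> caps B=0 W=0
Move 4: W@(2,0) -> caps B=0 W=0
Move 5: B@(1,3) -> caps B=0 W=0
Move 6: W@(1,1) -> caps B=0 W=0
Move 7: B@(3,3) -> caps B=0 W=0
Move 8: W@(3,2) -> caps B=0 W=0
Move 9: B@(1,0) -> caps B=0 W=0
Move 10: W@(0,0) -> caps B=0 W=1
Move 11: B@(2,3) -> caps B=0 W=1
Move 12: W@(2,1) -> caps B=0 W=1

Answer: WW..
.W.B
WWBB
B.WB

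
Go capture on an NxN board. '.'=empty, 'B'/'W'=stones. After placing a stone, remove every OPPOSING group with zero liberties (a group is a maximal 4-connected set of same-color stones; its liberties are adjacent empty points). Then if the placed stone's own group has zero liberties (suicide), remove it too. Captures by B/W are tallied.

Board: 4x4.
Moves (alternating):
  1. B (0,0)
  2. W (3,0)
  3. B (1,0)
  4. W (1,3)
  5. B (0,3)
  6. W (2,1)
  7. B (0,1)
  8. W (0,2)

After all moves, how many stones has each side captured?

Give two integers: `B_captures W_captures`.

Answer: 0 1

Derivation:
Move 1: B@(0,0) -> caps B=0 W=0
Move 2: W@(3,0) -> caps B=0 W=0
Move 3: B@(1,0) -> caps B=0 W=0
Move 4: W@(1,3) -> caps B=0 W=0
Move 5: B@(0,3) -> caps B=0 W=0
Move 6: W@(2,1) -> caps B=0 W=0
Move 7: B@(0,1) -> caps B=0 W=0
Move 8: W@(0,2) -> caps B=0 W=1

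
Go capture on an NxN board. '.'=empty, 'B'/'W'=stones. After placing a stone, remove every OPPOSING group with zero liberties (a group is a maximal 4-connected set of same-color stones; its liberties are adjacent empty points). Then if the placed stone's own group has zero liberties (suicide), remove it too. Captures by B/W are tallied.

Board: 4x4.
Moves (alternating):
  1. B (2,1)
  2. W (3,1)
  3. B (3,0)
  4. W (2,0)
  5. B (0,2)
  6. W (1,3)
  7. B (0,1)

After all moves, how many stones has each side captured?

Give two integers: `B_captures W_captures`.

Move 1: B@(2,1) -> caps B=0 W=0
Move 2: W@(3,1) -> caps B=0 W=0
Move 3: B@(3,0) -> caps B=0 W=0
Move 4: W@(2,0) -> caps B=0 W=1
Move 5: B@(0,2) -> caps B=0 W=1
Move 6: W@(1,3) -> caps B=0 W=1
Move 7: B@(0,1) -> caps B=0 W=1

Answer: 0 1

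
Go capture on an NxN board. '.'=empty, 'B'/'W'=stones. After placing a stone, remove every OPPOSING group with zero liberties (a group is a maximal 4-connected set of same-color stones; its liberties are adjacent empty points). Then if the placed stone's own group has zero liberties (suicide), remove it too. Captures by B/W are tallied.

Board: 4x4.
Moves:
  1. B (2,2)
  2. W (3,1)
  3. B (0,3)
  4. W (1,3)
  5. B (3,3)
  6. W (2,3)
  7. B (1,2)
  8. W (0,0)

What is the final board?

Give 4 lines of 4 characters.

Answer: W..B
..B.
..B.
.W.B

Derivation:
Move 1: B@(2,2) -> caps B=0 W=0
Move 2: W@(3,1) -> caps B=0 W=0
Move 3: B@(0,3) -> caps B=0 W=0
Move 4: W@(1,3) -> caps B=0 W=0
Move 5: B@(3,3) -> caps B=0 W=0
Move 6: W@(2,3) -> caps B=0 W=0
Move 7: B@(1,2) -> caps B=2 W=0
Move 8: W@(0,0) -> caps B=2 W=0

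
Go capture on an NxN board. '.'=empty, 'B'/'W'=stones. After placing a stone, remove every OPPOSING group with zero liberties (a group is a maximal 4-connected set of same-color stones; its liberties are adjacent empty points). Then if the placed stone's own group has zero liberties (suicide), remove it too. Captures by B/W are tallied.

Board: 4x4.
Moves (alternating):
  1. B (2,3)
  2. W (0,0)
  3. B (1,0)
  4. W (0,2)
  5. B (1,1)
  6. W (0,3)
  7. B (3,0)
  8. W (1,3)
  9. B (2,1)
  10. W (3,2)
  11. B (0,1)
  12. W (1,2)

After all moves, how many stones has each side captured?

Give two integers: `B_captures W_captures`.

Answer: 1 0

Derivation:
Move 1: B@(2,3) -> caps B=0 W=0
Move 2: W@(0,0) -> caps B=0 W=0
Move 3: B@(1,0) -> caps B=0 W=0
Move 4: W@(0,2) -> caps B=0 W=0
Move 5: B@(1,1) -> caps B=0 W=0
Move 6: W@(0,3) -> caps B=0 W=0
Move 7: B@(3,0) -> caps B=0 W=0
Move 8: W@(1,3) -> caps B=0 W=0
Move 9: B@(2,1) -> caps B=0 W=0
Move 10: W@(3,2) -> caps B=0 W=0
Move 11: B@(0,1) -> caps B=1 W=0
Move 12: W@(1,2) -> caps B=1 W=0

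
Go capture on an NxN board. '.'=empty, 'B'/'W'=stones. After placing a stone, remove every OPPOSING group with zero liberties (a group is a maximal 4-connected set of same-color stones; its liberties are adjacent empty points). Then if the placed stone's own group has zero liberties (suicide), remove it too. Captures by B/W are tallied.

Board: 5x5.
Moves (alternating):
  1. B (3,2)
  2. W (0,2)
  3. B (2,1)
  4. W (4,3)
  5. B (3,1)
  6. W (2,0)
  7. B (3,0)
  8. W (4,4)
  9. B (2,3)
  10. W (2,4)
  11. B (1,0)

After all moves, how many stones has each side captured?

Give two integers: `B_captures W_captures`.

Move 1: B@(3,2) -> caps B=0 W=0
Move 2: W@(0,2) -> caps B=0 W=0
Move 3: B@(2,1) -> caps B=0 W=0
Move 4: W@(4,3) -> caps B=0 W=0
Move 5: B@(3,1) -> caps B=0 W=0
Move 6: W@(2,0) -> caps B=0 W=0
Move 7: B@(3,0) -> caps B=0 W=0
Move 8: W@(4,4) -> caps B=0 W=0
Move 9: B@(2,3) -> caps B=0 W=0
Move 10: W@(2,4) -> caps B=0 W=0
Move 11: B@(1,0) -> caps B=1 W=0

Answer: 1 0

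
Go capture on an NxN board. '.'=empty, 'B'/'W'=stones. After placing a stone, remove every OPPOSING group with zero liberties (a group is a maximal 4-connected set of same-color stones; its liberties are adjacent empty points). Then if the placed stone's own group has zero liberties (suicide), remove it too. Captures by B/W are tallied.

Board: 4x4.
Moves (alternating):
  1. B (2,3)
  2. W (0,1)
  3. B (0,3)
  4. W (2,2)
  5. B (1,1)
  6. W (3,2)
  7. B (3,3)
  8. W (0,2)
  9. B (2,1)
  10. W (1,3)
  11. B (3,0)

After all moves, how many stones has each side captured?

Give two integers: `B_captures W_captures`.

Answer: 0 3

Derivation:
Move 1: B@(2,3) -> caps B=0 W=0
Move 2: W@(0,1) -> caps B=0 W=0
Move 3: B@(0,3) -> caps B=0 W=0
Move 4: W@(2,2) -> caps B=0 W=0
Move 5: B@(1,1) -> caps B=0 W=0
Move 6: W@(3,2) -> caps B=0 W=0
Move 7: B@(3,3) -> caps B=0 W=0
Move 8: W@(0,2) -> caps B=0 W=0
Move 9: B@(2,1) -> caps B=0 W=0
Move 10: W@(1,3) -> caps B=0 W=3
Move 11: B@(3,0) -> caps B=0 W=3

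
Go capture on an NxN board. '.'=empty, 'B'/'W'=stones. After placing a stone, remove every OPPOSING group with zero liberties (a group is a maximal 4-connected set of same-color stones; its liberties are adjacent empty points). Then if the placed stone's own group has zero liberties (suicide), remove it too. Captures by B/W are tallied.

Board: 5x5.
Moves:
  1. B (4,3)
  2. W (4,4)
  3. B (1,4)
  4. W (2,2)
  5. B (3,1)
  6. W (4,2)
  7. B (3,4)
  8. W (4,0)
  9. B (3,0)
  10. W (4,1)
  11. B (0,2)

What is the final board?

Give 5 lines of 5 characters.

Answer: ..B..
....B
..W..
BB..B
WWWB.

Derivation:
Move 1: B@(4,3) -> caps B=0 W=0
Move 2: W@(4,4) -> caps B=0 W=0
Move 3: B@(1,4) -> caps B=0 W=0
Move 4: W@(2,2) -> caps B=0 W=0
Move 5: B@(3,1) -> caps B=0 W=0
Move 6: W@(4,2) -> caps B=0 W=0
Move 7: B@(3,4) -> caps B=1 W=0
Move 8: W@(4,0) -> caps B=1 W=0
Move 9: B@(3,0) -> caps B=1 W=0
Move 10: W@(4,1) -> caps B=1 W=0
Move 11: B@(0,2) -> caps B=1 W=0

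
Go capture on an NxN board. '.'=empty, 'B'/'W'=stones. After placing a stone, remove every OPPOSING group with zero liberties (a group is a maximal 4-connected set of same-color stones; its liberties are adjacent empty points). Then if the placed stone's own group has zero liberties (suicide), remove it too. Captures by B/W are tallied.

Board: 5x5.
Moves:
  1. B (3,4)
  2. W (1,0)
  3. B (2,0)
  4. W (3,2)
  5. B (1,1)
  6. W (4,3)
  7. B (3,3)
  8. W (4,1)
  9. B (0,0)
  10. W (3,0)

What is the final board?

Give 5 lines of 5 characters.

Move 1: B@(3,4) -> caps B=0 W=0
Move 2: W@(1,0) -> caps B=0 W=0
Move 3: B@(2,0) -> caps B=0 W=0
Move 4: W@(3,2) -> caps B=0 W=0
Move 5: B@(1,1) -> caps B=0 W=0
Move 6: W@(4,3) -> caps B=0 W=0
Move 7: B@(3,3) -> caps B=0 W=0
Move 8: W@(4,1) -> caps B=0 W=0
Move 9: B@(0,0) -> caps B=1 W=0
Move 10: W@(3,0) -> caps B=1 W=0

Answer: B....
.B...
B....
W.WBB
.W.W.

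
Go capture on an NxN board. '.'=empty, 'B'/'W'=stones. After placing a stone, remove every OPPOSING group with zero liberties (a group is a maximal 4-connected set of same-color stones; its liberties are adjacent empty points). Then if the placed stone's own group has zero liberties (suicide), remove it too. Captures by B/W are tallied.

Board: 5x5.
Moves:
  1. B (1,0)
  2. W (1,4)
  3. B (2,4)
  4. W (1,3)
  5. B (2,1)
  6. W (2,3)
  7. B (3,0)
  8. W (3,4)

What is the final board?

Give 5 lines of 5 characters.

Move 1: B@(1,0) -> caps B=0 W=0
Move 2: W@(1,4) -> caps B=0 W=0
Move 3: B@(2,4) -> caps B=0 W=0
Move 4: W@(1,3) -> caps B=0 W=0
Move 5: B@(2,1) -> caps B=0 W=0
Move 6: W@(2,3) -> caps B=0 W=0
Move 7: B@(3,0) -> caps B=0 W=0
Move 8: W@(3,4) -> caps B=0 W=1

Answer: .....
B..WW
.B.W.
B...W
.....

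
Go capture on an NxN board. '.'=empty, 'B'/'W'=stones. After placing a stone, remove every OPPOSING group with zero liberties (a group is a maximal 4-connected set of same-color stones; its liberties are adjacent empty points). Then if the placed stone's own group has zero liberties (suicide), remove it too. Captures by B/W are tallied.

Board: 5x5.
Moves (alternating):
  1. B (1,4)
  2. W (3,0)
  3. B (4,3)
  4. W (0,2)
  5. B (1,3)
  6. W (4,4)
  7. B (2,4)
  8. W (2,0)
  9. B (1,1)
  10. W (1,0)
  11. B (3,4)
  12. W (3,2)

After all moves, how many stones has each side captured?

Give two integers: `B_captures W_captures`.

Answer: 1 0

Derivation:
Move 1: B@(1,4) -> caps B=0 W=0
Move 2: W@(3,0) -> caps B=0 W=0
Move 3: B@(4,3) -> caps B=0 W=0
Move 4: W@(0,2) -> caps B=0 W=0
Move 5: B@(1,3) -> caps B=0 W=0
Move 6: W@(4,4) -> caps B=0 W=0
Move 7: B@(2,4) -> caps B=0 W=0
Move 8: W@(2,0) -> caps B=0 W=0
Move 9: B@(1,1) -> caps B=0 W=0
Move 10: W@(1,0) -> caps B=0 W=0
Move 11: B@(3,4) -> caps B=1 W=0
Move 12: W@(3,2) -> caps B=1 W=0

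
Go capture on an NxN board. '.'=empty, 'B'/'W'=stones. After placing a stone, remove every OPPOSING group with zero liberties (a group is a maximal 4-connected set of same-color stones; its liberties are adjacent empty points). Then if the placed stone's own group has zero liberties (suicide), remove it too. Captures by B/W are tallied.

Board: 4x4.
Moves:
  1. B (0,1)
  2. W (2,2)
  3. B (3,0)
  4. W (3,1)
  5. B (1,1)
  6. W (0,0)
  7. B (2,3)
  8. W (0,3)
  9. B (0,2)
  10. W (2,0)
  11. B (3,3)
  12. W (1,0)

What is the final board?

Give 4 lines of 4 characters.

Move 1: B@(0,1) -> caps B=0 W=0
Move 2: W@(2,2) -> caps B=0 W=0
Move 3: B@(3,0) -> caps B=0 W=0
Move 4: W@(3,1) -> caps B=0 W=0
Move 5: B@(1,1) -> caps B=0 W=0
Move 6: W@(0,0) -> caps B=0 W=0
Move 7: B@(2,3) -> caps B=0 W=0
Move 8: W@(0,3) -> caps B=0 W=0
Move 9: B@(0,2) -> caps B=0 W=0
Move 10: W@(2,0) -> caps B=0 W=1
Move 11: B@(3,3) -> caps B=0 W=1
Move 12: W@(1,0) -> caps B=0 W=1

Answer: WBBW
WB..
W.WB
.W.B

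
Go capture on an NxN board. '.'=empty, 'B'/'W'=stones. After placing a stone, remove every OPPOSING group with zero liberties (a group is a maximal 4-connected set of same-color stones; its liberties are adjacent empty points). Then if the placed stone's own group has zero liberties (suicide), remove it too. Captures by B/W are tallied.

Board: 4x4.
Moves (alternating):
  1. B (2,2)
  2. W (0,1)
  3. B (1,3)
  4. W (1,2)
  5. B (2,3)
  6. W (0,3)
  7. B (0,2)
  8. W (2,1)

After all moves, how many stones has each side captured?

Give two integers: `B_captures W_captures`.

Answer: 1 0

Derivation:
Move 1: B@(2,2) -> caps B=0 W=0
Move 2: W@(0,1) -> caps B=0 W=0
Move 3: B@(1,3) -> caps B=0 W=0
Move 4: W@(1,2) -> caps B=0 W=0
Move 5: B@(2,3) -> caps B=0 W=0
Move 6: W@(0,3) -> caps B=0 W=0
Move 7: B@(0,2) -> caps B=1 W=0
Move 8: W@(2,1) -> caps B=1 W=0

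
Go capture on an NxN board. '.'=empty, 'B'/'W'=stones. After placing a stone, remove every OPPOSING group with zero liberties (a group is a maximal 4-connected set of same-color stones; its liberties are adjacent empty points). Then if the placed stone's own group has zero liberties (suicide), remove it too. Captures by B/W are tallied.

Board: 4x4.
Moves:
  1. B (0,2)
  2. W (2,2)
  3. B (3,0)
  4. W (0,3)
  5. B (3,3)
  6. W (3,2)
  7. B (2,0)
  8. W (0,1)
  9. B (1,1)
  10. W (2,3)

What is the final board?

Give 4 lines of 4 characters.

Answer: .WBW
.B..
B.WW
B.W.

Derivation:
Move 1: B@(0,2) -> caps B=0 W=0
Move 2: W@(2,2) -> caps B=0 W=0
Move 3: B@(3,0) -> caps B=0 W=0
Move 4: W@(0,3) -> caps B=0 W=0
Move 5: B@(3,3) -> caps B=0 W=0
Move 6: W@(3,2) -> caps B=0 W=0
Move 7: B@(2,0) -> caps B=0 W=0
Move 8: W@(0,1) -> caps B=0 W=0
Move 9: B@(1,1) -> caps B=0 W=0
Move 10: W@(2,3) -> caps B=0 W=1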